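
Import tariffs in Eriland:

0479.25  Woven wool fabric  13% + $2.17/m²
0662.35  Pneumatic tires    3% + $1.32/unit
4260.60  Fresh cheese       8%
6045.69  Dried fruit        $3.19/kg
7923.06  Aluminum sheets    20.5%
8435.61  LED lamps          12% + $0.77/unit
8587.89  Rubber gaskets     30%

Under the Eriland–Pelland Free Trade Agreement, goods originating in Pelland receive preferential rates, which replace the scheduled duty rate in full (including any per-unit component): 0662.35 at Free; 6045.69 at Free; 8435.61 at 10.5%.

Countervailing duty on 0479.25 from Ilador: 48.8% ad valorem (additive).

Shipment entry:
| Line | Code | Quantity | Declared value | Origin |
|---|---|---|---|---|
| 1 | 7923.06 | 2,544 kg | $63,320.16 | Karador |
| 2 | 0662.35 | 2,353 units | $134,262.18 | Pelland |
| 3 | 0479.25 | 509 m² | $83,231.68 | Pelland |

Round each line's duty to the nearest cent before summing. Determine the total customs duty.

$24,905.28

Line 1 (7923.06, Karador, 2,544 kg, $63,320.16):
Base rate for 7923.06 is 20.5%.
Duty = $63,320.16 × 20.5% = $12,980.63.
Line 2 (0662.35, Pelland, 2,353 units, $134,262.18):
Base rate for 0662.35 is 3% + $1.32/unit.
Origin Pelland qualifies under the Eriland–Pelland agreement and 0662.35 is covered: preferential rate Free applies instead.
Duty = $134,262.18 × 0% = $0.00.
Line 3 (0479.25, Pelland, 509 m², $83,231.68):
Base rate for 0479.25 is 13% + $2.17/m².
Origin Pelland is the FTA partner but 0479.25 is not on the preference list; base rate stands.
The additional-duty order on 0479.25 targets Ilador, not Pelland; it does not apply.
Duty = $83,231.68 × 13% + 509 × $2.17 = $11,924.65.
Total = $12,980.63 + $0.00 + $11,924.65 = $24,905.28.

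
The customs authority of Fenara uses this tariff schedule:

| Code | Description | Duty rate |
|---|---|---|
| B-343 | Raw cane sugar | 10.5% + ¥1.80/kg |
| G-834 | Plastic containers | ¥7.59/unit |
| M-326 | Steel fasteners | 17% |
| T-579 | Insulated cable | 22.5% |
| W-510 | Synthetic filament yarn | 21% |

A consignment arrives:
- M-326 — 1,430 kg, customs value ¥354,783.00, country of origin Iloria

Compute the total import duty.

¥60,313.11

Line 1 (M-326, Iloria, 1,430 kg, ¥354,783.00):
Base rate for M-326 is 17%.
Duty = ¥354,783.00 × 17% = ¥60,313.11.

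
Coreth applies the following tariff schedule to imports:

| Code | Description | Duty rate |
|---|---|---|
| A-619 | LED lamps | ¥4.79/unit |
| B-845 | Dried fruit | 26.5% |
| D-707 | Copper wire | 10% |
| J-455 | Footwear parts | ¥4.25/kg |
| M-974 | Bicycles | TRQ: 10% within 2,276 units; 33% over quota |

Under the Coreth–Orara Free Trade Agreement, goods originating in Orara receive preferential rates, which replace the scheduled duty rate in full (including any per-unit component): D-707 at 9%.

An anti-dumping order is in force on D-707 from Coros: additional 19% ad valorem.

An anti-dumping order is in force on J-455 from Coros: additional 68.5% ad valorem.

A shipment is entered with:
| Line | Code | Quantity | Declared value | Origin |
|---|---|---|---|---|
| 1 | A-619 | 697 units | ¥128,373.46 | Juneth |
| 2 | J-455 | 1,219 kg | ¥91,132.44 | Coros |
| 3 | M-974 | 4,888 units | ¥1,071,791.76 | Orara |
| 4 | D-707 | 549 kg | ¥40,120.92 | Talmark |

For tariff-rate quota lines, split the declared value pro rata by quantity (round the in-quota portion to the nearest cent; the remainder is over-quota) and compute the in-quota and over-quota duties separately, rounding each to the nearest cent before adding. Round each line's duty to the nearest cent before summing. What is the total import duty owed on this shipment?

¥313,865.01

Line 1 (A-619, Juneth, 697 units, ¥128,373.46):
Base rate for A-619 is ¥4.79/unit.
Duty = 697 × ¥4.79 = ¥3,338.63.
Line 2 (J-455, Coros, 1,219 kg, ¥91,132.44):
Base rate for J-455 is ¥4.25/kg.
Additional duty on J-455 from Coros: +68.5% ad valorem. Applied ad valorem rate = 68.5%.
Duty = ¥91,132.44 × 68.5% + 1,219 × ¥4.25 = ¥67,606.47.
Line 3 (M-974, Orara, 4,888 units, ¥1,071,791.76):
Code M-974 is under a tariff-rate quota (threshold 2,276 units). In-quota: 2,276 units at 10%; over-quota: 2,612 units at 33%.
Pro-rata value split: in-quota = ¥1,071,791.76 × 2,276/4,888 = ¥499,058.52; over-quota = ¥1,071,791.76 − ¥499,058.52 = ¥572,733.24.
In-quota duty = ¥499,058.52 × 10% = ¥49,905.85. Over-quota duty = ¥572,733.24 × 33% = ¥189,001.97.
Line duty = ¥49,905.85 + ¥189,001.97 = ¥238,907.82.
Line 4 (D-707, Talmark, 549 kg, ¥40,120.92):
Base rate for D-707 is 10%.
D-707 has an FTA preferential rate, but origin Talmark is not Orara; base rate stands.
The additional-duty order on D-707 targets Coros, not Talmark; it does not apply.
Duty = ¥40,120.92 × 10% = ¥4,012.09.
Total = ¥3,338.63 + ¥67,606.47 + ¥238,907.82 + ¥4,012.09 = ¥313,865.01.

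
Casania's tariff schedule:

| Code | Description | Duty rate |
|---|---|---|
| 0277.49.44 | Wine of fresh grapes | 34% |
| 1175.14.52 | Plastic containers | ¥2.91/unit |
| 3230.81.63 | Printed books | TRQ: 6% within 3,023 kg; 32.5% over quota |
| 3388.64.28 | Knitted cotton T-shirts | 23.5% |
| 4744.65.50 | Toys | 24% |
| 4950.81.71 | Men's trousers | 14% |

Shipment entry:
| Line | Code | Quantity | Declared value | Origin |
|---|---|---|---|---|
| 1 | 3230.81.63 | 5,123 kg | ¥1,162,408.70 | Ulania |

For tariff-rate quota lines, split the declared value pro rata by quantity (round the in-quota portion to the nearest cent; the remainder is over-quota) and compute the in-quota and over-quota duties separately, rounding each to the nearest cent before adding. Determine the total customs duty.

Line 1 (3230.81.63, Ulania, 5,123 kg, ¥1,162,408.70):
Code 3230.81.63 is under a tariff-rate quota (threshold 3,023 kg). In-quota: 3,023 kg at 6%; over-quota: 2,100 kg at 32.5%.
Pro-rata value split: in-quota = ¥1,162,408.70 × 3,023/5,123 = ¥685,918.70; over-quota = ¥1,162,408.70 − ¥685,918.70 = ¥476,490.00.
In-quota duty = ¥685,918.70 × 6% = ¥41,155.12. Over-quota duty = ¥476,490.00 × 32.5% = ¥154,859.25.
Line duty = ¥41,155.12 + ¥154,859.25 = ¥196,014.37.

¥196,014.37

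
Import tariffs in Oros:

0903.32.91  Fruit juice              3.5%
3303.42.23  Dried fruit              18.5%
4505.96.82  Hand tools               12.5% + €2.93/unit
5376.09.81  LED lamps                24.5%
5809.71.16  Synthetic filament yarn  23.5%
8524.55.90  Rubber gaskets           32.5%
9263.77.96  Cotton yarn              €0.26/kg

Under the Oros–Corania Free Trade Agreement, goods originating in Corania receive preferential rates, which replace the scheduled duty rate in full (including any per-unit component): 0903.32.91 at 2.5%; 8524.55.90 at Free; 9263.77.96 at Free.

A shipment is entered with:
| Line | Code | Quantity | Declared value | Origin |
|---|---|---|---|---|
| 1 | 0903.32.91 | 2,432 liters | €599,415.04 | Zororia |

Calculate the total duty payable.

€20,979.53

Line 1 (0903.32.91, Zororia, 2,432 liters, €599,415.04):
Base rate for 0903.32.91 is 3.5%.
0903.32.91 has an FTA preferential rate, but origin Zororia is not Corania; base rate stands.
Duty = €599,415.04 × 3.5% = €20,979.53.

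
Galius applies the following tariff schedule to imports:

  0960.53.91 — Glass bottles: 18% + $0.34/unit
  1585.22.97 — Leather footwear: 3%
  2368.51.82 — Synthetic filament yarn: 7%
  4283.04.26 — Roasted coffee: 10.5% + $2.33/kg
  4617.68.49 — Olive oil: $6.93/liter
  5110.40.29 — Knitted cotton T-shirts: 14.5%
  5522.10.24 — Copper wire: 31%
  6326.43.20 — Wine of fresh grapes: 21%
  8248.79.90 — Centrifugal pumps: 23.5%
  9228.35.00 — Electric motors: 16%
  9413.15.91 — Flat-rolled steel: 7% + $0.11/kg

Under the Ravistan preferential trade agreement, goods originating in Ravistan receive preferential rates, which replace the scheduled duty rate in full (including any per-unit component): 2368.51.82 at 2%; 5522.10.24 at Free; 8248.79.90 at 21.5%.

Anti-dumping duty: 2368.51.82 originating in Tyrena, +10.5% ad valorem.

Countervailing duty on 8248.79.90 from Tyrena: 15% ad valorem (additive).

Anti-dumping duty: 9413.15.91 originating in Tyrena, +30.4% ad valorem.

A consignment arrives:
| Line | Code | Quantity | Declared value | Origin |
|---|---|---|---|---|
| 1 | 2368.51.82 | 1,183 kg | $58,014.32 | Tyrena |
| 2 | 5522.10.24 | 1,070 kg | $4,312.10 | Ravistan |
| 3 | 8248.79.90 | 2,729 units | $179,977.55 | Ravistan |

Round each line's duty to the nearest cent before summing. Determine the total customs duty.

$48,847.68

Line 1 (2368.51.82, Tyrena, 1,183 kg, $58,014.32):
Base rate for 2368.51.82 is 7%.
2368.51.82 has an FTA preferential rate, but origin Tyrena is not Ravistan; base rate stands.
Additional duty on 2368.51.82 from Tyrena: +10.5%. Applied ad valorem rate: 7% + 10.5% = 17.5%.
Duty = $58,014.32 × 17.5% = $10,152.51.
Line 2 (5522.10.24, Ravistan, 1,070 kg, $4,312.10):
Base rate for 5522.10.24 is 31%.
Origin Ravistan qualifies under the Galius–Ravistan agreement and 5522.10.24 is covered: preferential rate Free applies instead.
Duty = $4,312.10 × 0% = $0.00.
Line 3 (8248.79.90, Ravistan, 2,729 units, $179,977.55):
Base rate for 8248.79.90 is 23.5%.
Origin Ravistan qualifies under the Galius–Ravistan agreement and 8248.79.90 is covered: preferential rate 21.5% applies instead.
The additional-duty order on 8248.79.90 targets Tyrena, not Ravistan; it does not apply.
Duty = $179,977.55 × 21.5% = $38,695.17.
Total = $10,152.51 + $0.00 + $38,695.17 = $48,847.68.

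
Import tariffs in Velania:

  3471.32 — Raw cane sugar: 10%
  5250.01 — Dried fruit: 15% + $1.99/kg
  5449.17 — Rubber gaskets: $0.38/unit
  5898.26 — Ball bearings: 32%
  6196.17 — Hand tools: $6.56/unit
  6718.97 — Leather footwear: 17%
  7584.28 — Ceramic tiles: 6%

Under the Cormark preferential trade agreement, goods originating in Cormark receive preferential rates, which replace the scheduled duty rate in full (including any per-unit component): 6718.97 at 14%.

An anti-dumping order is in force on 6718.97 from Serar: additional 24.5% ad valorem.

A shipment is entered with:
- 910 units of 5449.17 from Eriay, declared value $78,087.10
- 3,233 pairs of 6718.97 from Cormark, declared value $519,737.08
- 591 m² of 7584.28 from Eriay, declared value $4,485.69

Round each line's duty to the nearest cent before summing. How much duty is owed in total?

Line 1 (5449.17, Eriay, 910 units, $78,087.10):
Base rate for 5449.17 is $0.38/unit.
Duty = 910 × $0.38 = $345.80.
Line 2 (6718.97, Cormark, 3,233 pairs, $519,737.08):
Base rate for 6718.97 is 17%.
Origin Cormark qualifies under the Velania–Cormark agreement and 6718.97 is covered: preferential rate 14% applies instead.
The additional-duty order on 6718.97 targets Serar, not Cormark; it does not apply.
Duty = $519,737.08 × 14% = $72,763.19.
Line 3 (7584.28, Eriay, 591 m², $4,485.69):
Base rate for 7584.28 is 6%.
Duty = $4,485.69 × 6% = $269.14.
Total = $345.80 + $72,763.19 + $269.14 = $73,378.13.

$73,378.13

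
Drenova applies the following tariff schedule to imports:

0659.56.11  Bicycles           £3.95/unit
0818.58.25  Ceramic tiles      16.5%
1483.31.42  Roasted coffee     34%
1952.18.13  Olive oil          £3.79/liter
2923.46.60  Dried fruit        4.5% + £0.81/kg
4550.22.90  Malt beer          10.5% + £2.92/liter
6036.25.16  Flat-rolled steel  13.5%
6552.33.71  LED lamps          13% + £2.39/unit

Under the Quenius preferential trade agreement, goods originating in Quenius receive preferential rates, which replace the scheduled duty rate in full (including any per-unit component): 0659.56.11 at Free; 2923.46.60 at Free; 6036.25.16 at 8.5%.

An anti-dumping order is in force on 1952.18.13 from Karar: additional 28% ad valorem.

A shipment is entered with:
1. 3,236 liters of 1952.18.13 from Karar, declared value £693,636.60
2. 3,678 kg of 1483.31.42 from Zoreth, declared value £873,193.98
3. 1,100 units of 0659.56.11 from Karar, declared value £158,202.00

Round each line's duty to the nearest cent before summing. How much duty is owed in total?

Line 1 (1952.18.13, Karar, 3,236 liters, £693,636.60):
Base rate for 1952.18.13 is £3.79/liter.
Additional duty on 1952.18.13 from Karar: +28% ad valorem. Applied ad valorem rate = 28%.
Duty = £693,636.60 × 28% + 3,236 × £3.79 = £206,482.69.
Line 2 (1483.31.42, Zoreth, 3,678 kg, £873,193.98):
Base rate for 1483.31.42 is 34%.
Duty = £873,193.98 × 34% = £296,885.95.
Line 3 (0659.56.11, Karar, 1,100 units, £158,202.00):
Base rate for 0659.56.11 is £3.95/unit.
0659.56.11 has an FTA preferential rate, but origin Karar is not Quenius; base rate stands.
Duty = 1,100 × £3.95 = £4,345.00.
Total = £206,482.69 + £296,885.95 + £4,345.00 = £507,713.64.

£507,713.64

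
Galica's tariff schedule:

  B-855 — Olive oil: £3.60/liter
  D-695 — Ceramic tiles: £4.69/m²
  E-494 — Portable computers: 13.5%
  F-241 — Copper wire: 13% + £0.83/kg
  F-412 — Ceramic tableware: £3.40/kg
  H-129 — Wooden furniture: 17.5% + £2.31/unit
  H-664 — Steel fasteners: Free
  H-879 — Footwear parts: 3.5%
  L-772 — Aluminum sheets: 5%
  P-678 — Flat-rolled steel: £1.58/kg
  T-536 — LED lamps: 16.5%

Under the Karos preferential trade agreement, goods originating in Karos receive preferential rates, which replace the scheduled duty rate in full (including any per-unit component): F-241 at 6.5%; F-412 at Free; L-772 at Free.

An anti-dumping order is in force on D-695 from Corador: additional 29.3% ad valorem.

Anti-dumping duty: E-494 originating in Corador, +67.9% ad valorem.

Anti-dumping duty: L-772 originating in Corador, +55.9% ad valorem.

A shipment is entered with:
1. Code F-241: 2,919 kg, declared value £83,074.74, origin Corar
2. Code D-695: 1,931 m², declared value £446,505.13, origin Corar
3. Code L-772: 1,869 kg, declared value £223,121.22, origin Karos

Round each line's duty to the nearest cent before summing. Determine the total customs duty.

Line 1 (F-241, Corar, 2,919 kg, £83,074.74):
Base rate for F-241 is 13% + £0.83/kg.
F-241 has an FTA preferential rate, but origin Corar is not Karos; base rate stands.
Duty = £83,074.74 × 13% + 2,919 × £0.83 = £13,222.49.
Line 2 (D-695, Corar, 1,931 m², £446,505.13):
Base rate for D-695 is £4.69/m².
The additional-duty order on D-695 targets Corador, not Corar; it does not apply.
Duty = 1,931 × £4.69 = £9,056.39.
Line 3 (L-772, Karos, 1,869 kg, £223,121.22):
Base rate for L-772 is 5%.
Origin Karos qualifies under the Galica–Karos agreement and L-772 is covered: preferential rate Free applies instead.
The additional-duty order on L-772 targets Corador, not Karos; it does not apply.
Duty = £223,121.22 × 0% = £0.00.
Total = £13,222.49 + £9,056.39 + £0.00 = £22,278.88.

£22,278.88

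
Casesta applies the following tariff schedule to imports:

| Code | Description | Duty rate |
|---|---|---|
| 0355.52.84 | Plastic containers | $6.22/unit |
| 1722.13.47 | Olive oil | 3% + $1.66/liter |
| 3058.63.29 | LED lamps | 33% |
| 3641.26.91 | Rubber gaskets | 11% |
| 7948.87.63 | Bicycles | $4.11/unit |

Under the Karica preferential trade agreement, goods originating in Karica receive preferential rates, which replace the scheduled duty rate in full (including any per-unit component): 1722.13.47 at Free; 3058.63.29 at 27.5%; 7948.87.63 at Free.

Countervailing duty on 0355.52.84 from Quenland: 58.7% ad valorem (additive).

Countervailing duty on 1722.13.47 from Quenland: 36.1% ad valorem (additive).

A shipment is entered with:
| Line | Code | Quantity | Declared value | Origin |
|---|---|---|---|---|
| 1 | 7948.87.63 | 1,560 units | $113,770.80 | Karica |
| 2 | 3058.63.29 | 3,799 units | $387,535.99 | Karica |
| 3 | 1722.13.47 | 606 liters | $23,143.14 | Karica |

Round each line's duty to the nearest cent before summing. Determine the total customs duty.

Line 1 (7948.87.63, Karica, 1,560 units, $113,770.80):
Base rate for 7948.87.63 is $4.11/unit.
Origin Karica qualifies under the Casesta–Karica agreement and 7948.87.63 is covered: preferential rate Free applies instead.
Duty = $113,770.80 × 0% = $0.00.
Line 2 (3058.63.29, Karica, 3,799 units, $387,535.99):
Base rate for 3058.63.29 is 33%.
Origin Karica qualifies under the Casesta–Karica agreement and 3058.63.29 is covered: preferential rate 27.5% applies instead.
Duty = $387,535.99 × 27.5% = $106,572.40.
Line 3 (1722.13.47, Karica, 606 liters, $23,143.14):
Base rate for 1722.13.47 is 3% + $1.66/liter.
Origin Karica qualifies under the Casesta–Karica agreement and 1722.13.47 is covered: preferential rate Free applies instead.
The additional-duty order on 1722.13.47 targets Quenland, not Karica; it does not apply.
Duty = $23,143.14 × 0% = $0.00.
Total = $0.00 + $106,572.40 + $0.00 = $106,572.40.

$106,572.40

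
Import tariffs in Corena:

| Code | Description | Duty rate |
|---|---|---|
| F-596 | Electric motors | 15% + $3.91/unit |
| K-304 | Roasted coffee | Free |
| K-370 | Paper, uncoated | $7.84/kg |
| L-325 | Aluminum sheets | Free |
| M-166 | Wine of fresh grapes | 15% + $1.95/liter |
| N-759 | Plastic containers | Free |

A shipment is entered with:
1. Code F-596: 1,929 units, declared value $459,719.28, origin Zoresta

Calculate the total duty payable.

Line 1 (F-596, Zoresta, 1,929 units, $459,719.28):
Base rate for F-596 is 15% + $3.91/unit.
Duty = $459,719.28 × 15% + 1,929 × $3.91 = $76,500.28.

$76,500.28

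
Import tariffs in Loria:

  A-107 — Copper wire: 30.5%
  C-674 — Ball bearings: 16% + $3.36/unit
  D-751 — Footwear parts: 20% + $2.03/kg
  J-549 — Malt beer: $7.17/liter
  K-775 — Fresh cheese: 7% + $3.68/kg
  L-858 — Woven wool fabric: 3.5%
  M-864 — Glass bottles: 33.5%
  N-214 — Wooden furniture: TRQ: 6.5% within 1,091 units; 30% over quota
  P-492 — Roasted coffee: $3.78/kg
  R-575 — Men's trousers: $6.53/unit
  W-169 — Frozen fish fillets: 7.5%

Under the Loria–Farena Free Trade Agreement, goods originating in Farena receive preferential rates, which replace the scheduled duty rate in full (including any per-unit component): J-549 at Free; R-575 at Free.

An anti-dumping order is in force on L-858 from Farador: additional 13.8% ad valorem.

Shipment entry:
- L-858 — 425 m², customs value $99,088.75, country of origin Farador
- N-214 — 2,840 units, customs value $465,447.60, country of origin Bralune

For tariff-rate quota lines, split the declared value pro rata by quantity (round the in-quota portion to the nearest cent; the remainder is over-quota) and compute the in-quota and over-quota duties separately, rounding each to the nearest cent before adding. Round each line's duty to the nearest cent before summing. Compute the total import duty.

Line 1 (L-858, Farador, 425 m², $99,088.75):
Base rate for L-858 is 3.5%.
Additional duty on L-858 from Farador: +13.8%. Applied ad valorem rate: 3.5% + 13.8% = 17.3%.
Duty = $99,088.75 × 17.3% = $17,142.35.
Line 2 (N-214, Bralune, 2,840 units, $465,447.60):
Code N-214 is under a tariff-rate quota (threshold 1,091 units). In-quota: 1,091 units at 6.5%; over-quota: 1,749 units at 30%.
Pro-rata value split: in-quota = $465,447.60 × 1,091/2,840 = $178,803.99; over-quota = $465,447.60 − $178,803.99 = $286,643.61.
In-quota duty = $178,803.99 × 6.5% = $11,622.26. Over-quota duty = $286,643.61 × 30% = $85,993.08.
Line duty = $11,622.26 + $85,993.08 = $97,615.34.
Total = $17,142.35 + $97,615.34 = $114,757.69.

$114,757.69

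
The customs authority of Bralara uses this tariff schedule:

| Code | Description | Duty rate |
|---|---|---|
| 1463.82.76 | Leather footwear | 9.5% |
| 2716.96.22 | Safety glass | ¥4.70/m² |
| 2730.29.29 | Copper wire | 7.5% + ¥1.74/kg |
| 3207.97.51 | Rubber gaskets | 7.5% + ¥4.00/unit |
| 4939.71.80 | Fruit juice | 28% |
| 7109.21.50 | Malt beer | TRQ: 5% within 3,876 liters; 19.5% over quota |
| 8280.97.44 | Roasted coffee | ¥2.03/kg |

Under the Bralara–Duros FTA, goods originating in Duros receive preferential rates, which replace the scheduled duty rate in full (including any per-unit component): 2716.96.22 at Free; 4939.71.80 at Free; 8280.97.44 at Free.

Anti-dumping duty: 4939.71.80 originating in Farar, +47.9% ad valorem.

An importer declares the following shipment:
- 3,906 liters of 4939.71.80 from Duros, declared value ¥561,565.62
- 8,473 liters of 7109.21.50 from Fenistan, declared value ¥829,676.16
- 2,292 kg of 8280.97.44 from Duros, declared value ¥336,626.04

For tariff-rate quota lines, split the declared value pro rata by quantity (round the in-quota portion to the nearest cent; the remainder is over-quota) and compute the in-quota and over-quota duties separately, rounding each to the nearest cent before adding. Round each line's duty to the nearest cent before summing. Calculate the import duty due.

¥106,753.86

Line 1 (4939.71.80, Duros, 3,906 liters, ¥561,565.62):
Base rate for 4939.71.80 is 28%.
Origin Duros qualifies under the Bralara–Duros agreement and 4939.71.80 is covered: preferential rate Free applies instead.
The additional-duty order on 4939.71.80 targets Farar, not Duros; it does not apply.
Duty = ¥561,565.62 × 0% = ¥0.00.
Line 2 (7109.21.50, Fenistan, 8,473 liters, ¥829,676.16):
Code 7109.21.50 is under a tariff-rate quota (threshold 3,876 liters). In-quota: 3,876 liters at 5%; over-quota: 4,597 liters at 19.5%.
Pro-rata value split: in-quota = ¥829,676.16 × 3,876/8,473 = ¥379,537.92; over-quota = ¥829,676.16 − ¥379,537.92 = ¥450,138.24.
In-quota duty = ¥379,537.92 × 5% = ¥18,976.90. Over-quota duty = ¥450,138.24 × 19.5% = ¥87,776.96.
Line duty = ¥18,976.90 + ¥87,776.96 = ¥106,753.86.
Line 3 (8280.97.44, Duros, 2,292 kg, ¥336,626.04):
Base rate for 8280.97.44 is ¥2.03/kg.
Origin Duros qualifies under the Bralara–Duros agreement and 8280.97.44 is covered: preferential rate Free applies instead.
Duty = ¥336,626.04 × 0% = ¥0.00.
Total = ¥0.00 + ¥106,753.86 + ¥0.00 = ¥106,753.86.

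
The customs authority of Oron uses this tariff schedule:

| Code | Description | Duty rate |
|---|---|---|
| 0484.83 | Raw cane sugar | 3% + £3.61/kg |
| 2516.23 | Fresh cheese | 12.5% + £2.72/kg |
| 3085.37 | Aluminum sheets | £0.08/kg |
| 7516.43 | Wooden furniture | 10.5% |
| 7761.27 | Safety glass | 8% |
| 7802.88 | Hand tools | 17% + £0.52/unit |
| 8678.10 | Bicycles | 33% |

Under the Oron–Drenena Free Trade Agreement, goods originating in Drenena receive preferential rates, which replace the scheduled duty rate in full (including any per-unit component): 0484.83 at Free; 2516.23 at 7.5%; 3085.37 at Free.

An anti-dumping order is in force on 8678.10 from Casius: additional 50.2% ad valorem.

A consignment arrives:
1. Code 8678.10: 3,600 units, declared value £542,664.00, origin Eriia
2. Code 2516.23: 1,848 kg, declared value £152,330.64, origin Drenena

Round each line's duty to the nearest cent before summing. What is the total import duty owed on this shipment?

Line 1 (8678.10, Eriia, 3,600 units, £542,664.00):
Base rate for 8678.10 is 33%.
The additional-duty order on 8678.10 targets Casius, not Eriia; it does not apply.
Duty = £542,664.00 × 33% = £179,079.12.
Line 2 (2516.23, Drenena, 1,848 kg, £152,330.64):
Base rate for 2516.23 is 12.5% + £2.72/kg.
Origin Drenena qualifies under the Oron–Drenena agreement and 2516.23 is covered: preferential rate 7.5% applies instead.
Duty = £152,330.64 × 7.5% = £11,424.80.
Total = £179,079.12 + £11,424.80 = £190,503.92.

£190,503.92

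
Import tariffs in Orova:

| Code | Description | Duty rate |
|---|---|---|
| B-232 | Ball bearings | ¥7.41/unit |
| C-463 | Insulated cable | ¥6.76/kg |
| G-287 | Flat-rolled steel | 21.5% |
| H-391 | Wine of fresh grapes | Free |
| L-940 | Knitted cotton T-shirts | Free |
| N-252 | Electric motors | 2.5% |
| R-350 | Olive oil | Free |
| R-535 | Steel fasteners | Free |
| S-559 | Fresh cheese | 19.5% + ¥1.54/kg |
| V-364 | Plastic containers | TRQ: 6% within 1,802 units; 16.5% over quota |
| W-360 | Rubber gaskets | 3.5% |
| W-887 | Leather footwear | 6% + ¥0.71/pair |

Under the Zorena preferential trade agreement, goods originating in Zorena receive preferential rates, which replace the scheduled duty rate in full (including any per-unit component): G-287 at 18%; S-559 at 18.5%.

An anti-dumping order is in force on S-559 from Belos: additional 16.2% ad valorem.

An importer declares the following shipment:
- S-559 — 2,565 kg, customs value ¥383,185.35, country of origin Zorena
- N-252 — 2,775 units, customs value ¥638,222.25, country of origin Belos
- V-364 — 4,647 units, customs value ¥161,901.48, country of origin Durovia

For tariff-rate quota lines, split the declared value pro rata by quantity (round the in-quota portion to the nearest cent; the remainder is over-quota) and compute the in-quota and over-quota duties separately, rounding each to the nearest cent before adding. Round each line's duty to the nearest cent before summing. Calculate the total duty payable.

Line 1 (S-559, Zorena, 2,565 kg, ¥383,185.35):
Base rate for S-559 is 19.5% + ¥1.54/kg.
Origin Zorena qualifies under the Orova–Zorena agreement and S-559 is covered: preferential rate 18.5% applies instead.
The additional-duty order on S-559 targets Belos, not Zorena; it does not apply.
Duty = ¥383,185.35 × 18.5% = ¥70,889.29.
Line 2 (N-252, Belos, 2,775 units, ¥638,222.25):
Base rate for N-252 is 2.5%.
Duty = ¥638,222.25 × 2.5% = ¥15,955.56.
Line 3 (V-364, Durovia, 4,647 units, ¥161,901.48):
Code V-364 is under a tariff-rate quota (threshold 1,802 units). In-quota: 1,802 units at 6%; over-quota: 2,845 units at 16.5%.
Pro-rata value split: in-quota = ¥161,901.48 × 1,802/4,647 = ¥62,781.68; over-quota = ¥161,901.48 − ¥62,781.68 = ¥99,119.80.
In-quota duty = ¥62,781.68 × 6% = ¥3,766.90. Over-quota duty = ¥99,119.80 × 16.5% = ¥16,354.77.
Line duty = ¥3,766.90 + ¥16,354.77 = ¥20,121.67.
Total = ¥70,889.29 + ¥15,955.56 + ¥20,121.67 = ¥106,966.52.

¥106,966.52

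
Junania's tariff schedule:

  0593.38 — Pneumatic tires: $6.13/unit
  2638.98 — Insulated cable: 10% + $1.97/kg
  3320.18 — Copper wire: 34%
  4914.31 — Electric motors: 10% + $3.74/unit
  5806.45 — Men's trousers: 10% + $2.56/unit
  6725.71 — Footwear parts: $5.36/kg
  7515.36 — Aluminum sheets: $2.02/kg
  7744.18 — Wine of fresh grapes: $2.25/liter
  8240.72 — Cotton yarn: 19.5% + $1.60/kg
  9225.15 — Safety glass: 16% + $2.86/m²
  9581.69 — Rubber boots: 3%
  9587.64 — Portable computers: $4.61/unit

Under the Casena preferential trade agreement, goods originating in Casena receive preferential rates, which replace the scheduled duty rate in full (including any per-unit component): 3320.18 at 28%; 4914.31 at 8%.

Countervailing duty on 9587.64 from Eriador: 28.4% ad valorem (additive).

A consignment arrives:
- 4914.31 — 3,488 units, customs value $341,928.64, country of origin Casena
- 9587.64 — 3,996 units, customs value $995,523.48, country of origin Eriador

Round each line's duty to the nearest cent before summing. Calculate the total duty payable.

Line 1 (4914.31, Casena, 3,488 units, $341,928.64):
Base rate for 4914.31 is 10% + $3.74/unit.
Origin Casena qualifies under the Junania–Casena agreement and 4914.31 is covered: preferential rate 8% applies instead.
Duty = $341,928.64 × 8% = $27,354.29.
Line 2 (9587.64, Eriador, 3,996 units, $995,523.48):
Base rate for 9587.64 is $4.61/unit.
Additional duty on 9587.64 from Eriador: +28.4% ad valorem. Applied ad valorem rate = 28.4%.
Duty = $995,523.48 × 28.4% + 3,996 × $4.61 = $301,150.23.
Total = $27,354.29 + $301,150.23 = $328,504.52.

$328,504.52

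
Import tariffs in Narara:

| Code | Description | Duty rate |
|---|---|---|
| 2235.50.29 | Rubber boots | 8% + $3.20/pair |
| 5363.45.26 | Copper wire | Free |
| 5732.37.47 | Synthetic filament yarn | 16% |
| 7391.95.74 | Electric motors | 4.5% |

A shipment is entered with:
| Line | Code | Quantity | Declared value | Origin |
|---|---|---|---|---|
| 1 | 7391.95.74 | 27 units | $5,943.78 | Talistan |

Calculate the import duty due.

Line 1 (7391.95.74, Talistan, 27 units, $5,943.78):
Base rate for 7391.95.74 is 4.5%.
Duty = $5,943.78 × 4.5% = $267.47.

$267.47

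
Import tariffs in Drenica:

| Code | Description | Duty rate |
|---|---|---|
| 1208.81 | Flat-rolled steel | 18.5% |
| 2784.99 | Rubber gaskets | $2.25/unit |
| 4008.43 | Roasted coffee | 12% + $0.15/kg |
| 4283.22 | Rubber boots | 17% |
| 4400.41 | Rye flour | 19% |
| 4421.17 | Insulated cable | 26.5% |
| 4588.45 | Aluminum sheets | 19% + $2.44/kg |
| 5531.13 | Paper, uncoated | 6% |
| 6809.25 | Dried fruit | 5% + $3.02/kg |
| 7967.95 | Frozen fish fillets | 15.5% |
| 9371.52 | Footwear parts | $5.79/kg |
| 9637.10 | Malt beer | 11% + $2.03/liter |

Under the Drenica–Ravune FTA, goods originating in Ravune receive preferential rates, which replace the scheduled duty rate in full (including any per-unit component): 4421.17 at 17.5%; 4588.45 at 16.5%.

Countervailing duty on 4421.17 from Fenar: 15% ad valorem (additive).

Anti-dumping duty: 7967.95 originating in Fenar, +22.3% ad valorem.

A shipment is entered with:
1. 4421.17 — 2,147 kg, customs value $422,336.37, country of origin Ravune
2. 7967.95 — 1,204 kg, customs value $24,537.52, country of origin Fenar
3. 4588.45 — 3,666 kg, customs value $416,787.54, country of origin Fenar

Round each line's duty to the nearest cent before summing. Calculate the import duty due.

Line 1 (4421.17, Ravune, 2,147 kg, $422,336.37):
Base rate for 4421.17 is 26.5%.
Origin Ravune qualifies under the Drenica–Ravune agreement and 4421.17 is covered: preferential rate 17.5% applies instead.
The additional-duty order on 4421.17 targets Fenar, not Ravune; it does not apply.
Duty = $422,336.37 × 17.5% = $73,908.86.
Line 2 (7967.95, Fenar, 1,204 kg, $24,537.52):
Base rate for 7967.95 is 15.5%.
Additional duty on 7967.95 from Fenar: +22.3%. Applied ad valorem rate: 15.5% + 22.3% = 37.8%.
Duty = $24,537.52 × 37.8% = $9,275.18.
Line 3 (4588.45, Fenar, 3,666 kg, $416,787.54):
Base rate for 4588.45 is 19% + $2.44/kg.
4588.45 has an FTA preferential rate, but origin Fenar is not Ravune; base rate stands.
Duty = $416,787.54 × 19% + 3,666 × $2.44 = $88,134.67.
Total = $73,908.86 + $9,275.18 + $88,134.67 = $171,318.71.

$171,318.71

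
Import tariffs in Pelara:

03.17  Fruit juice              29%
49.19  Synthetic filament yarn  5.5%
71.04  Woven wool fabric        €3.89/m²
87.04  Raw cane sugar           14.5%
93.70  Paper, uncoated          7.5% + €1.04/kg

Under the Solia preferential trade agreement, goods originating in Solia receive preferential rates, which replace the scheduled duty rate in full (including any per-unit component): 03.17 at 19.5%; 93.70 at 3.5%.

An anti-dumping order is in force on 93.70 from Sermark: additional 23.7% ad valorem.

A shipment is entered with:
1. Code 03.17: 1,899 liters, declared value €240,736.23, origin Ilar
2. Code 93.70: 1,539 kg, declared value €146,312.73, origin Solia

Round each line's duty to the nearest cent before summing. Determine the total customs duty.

€74,934.46

Line 1 (03.17, Ilar, 1,899 liters, €240,736.23):
Base rate for 03.17 is 29%.
03.17 has an FTA preferential rate, but origin Ilar is not Solia; base rate stands.
Duty = €240,736.23 × 29% = €69,813.51.
Line 2 (93.70, Solia, 1,539 kg, €146,312.73):
Base rate for 93.70 is 7.5% + €1.04/kg.
Origin Solia qualifies under the Pelara–Solia agreement and 93.70 is covered: preferential rate 3.5% applies instead.
The additional-duty order on 93.70 targets Sermark, not Solia; it does not apply.
Duty = €146,312.73 × 3.5% = €5,120.95.
Total = €69,813.51 + €5,120.95 = €74,934.46.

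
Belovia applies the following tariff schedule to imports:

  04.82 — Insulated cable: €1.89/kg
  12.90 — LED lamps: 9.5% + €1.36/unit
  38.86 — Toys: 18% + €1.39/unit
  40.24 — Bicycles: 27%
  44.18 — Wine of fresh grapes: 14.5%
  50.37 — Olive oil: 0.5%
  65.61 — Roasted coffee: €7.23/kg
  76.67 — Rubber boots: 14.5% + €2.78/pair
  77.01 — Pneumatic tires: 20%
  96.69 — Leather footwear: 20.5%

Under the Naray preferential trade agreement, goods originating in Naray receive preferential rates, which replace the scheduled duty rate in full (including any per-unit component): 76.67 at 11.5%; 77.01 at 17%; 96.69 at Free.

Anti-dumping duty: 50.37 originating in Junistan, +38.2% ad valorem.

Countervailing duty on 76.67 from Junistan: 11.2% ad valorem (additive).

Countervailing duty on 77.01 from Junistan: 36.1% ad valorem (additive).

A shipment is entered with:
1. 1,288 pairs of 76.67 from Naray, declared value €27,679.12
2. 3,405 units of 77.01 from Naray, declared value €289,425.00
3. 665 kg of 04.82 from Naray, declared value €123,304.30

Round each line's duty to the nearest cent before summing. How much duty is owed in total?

Line 1 (76.67, Naray, 1,288 pairs, €27,679.12):
Base rate for 76.67 is 14.5% + €2.78/pair.
Origin Naray qualifies under the Belovia–Naray agreement and 76.67 is covered: preferential rate 11.5% applies instead.
The additional-duty order on 76.67 targets Junistan, not Naray; it does not apply.
Duty = €27,679.12 × 11.5% = €3,183.10.
Line 2 (77.01, Naray, 3,405 units, €289,425.00):
Base rate for 77.01 is 20%.
Origin Naray qualifies under the Belovia–Naray agreement and 77.01 is covered: preferential rate 17% applies instead.
The additional-duty order on 77.01 targets Junistan, not Naray; it does not apply.
Duty = €289,425.00 × 17% = €49,202.25.
Line 3 (04.82, Naray, 665 kg, €123,304.30):
Base rate for 04.82 is €1.89/kg.
Origin Naray is the FTA partner but 04.82 is not on the preference list; base rate stands.
Duty = 665 × €1.89 = €1,256.85.
Total = €3,183.10 + €49,202.25 + €1,256.85 = €53,642.20.

€53,642.20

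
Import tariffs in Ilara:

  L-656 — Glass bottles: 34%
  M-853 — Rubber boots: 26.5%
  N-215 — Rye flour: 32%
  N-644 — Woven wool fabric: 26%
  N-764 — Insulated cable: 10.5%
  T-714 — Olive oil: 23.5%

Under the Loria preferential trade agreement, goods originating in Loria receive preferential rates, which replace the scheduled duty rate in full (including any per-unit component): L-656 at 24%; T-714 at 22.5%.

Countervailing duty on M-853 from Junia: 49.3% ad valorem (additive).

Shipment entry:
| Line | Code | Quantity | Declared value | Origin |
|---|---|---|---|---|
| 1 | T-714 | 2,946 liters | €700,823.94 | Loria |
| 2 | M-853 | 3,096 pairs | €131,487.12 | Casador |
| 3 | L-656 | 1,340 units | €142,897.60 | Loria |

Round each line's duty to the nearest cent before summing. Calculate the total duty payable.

€226,824.90

Line 1 (T-714, Loria, 2,946 liters, €700,823.94):
Base rate for T-714 is 23.5%.
Origin Loria qualifies under the Ilara–Loria agreement and T-714 is covered: preferential rate 22.5% applies instead.
Duty = €700,823.94 × 22.5% = €157,685.39.
Line 2 (M-853, Casador, 3,096 pairs, €131,487.12):
Base rate for M-853 is 26.5%.
The additional-duty order on M-853 targets Junia, not Casador; it does not apply.
Duty = €131,487.12 × 26.5% = €34,844.09.
Line 3 (L-656, Loria, 1,340 units, €142,897.60):
Base rate for L-656 is 34%.
Origin Loria qualifies under the Ilara–Loria agreement and L-656 is covered: preferential rate 24% applies instead.
Duty = €142,897.60 × 24% = €34,295.42.
Total = €157,685.39 + €34,844.09 + €34,295.42 = €226,824.90.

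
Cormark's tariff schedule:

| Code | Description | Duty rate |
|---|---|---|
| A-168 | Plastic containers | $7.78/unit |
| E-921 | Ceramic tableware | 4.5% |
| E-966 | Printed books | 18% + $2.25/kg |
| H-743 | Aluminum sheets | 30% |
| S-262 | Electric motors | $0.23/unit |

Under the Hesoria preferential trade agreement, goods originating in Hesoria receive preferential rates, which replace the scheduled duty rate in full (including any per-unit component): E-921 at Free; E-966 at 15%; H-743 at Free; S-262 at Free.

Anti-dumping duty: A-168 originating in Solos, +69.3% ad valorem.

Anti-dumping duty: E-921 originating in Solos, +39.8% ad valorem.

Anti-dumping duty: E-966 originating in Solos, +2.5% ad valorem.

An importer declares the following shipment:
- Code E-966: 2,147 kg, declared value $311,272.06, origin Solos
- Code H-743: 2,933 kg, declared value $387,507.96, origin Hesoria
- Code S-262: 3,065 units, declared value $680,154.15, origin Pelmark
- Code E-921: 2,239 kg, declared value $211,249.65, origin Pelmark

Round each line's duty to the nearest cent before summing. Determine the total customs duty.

Line 1 (E-966, Solos, 2,147 kg, $311,272.06):
Base rate for E-966 is 18% + $2.25/kg.
E-966 has an FTA preferential rate, but origin Solos is not Hesoria; base rate stands.
Additional duty on E-966 from Solos: +2.5%. Applied ad valorem rate: 18% + 2.5% = 20.5%.
Duty = $311,272.06 × 20.5% + 2,147 × $2.25 = $68,641.52.
Line 2 (H-743, Hesoria, 2,933 kg, $387,507.96):
Base rate for H-743 is 30%.
Origin Hesoria qualifies under the Cormark–Hesoria agreement and H-743 is covered: preferential rate Free applies instead.
Duty = $387,507.96 × 0% = $0.00.
Line 3 (S-262, Pelmark, 3,065 units, $680,154.15):
Base rate for S-262 is $0.23/unit.
S-262 has an FTA preferential rate, but origin Pelmark is not Hesoria; base rate stands.
Duty = 3,065 × $0.23 = $704.95.
Line 4 (E-921, Pelmark, 2,239 kg, $211,249.65):
Base rate for E-921 is 4.5%.
E-921 has an FTA preferential rate, but origin Pelmark is not Hesoria; base rate stands.
The additional-duty order on E-921 targets Solos, not Pelmark; it does not apply.
Duty = $211,249.65 × 4.5% = $9,506.23.
Total = $68,641.52 + $0.00 + $704.95 + $9,506.23 = $78,852.70.

$78,852.70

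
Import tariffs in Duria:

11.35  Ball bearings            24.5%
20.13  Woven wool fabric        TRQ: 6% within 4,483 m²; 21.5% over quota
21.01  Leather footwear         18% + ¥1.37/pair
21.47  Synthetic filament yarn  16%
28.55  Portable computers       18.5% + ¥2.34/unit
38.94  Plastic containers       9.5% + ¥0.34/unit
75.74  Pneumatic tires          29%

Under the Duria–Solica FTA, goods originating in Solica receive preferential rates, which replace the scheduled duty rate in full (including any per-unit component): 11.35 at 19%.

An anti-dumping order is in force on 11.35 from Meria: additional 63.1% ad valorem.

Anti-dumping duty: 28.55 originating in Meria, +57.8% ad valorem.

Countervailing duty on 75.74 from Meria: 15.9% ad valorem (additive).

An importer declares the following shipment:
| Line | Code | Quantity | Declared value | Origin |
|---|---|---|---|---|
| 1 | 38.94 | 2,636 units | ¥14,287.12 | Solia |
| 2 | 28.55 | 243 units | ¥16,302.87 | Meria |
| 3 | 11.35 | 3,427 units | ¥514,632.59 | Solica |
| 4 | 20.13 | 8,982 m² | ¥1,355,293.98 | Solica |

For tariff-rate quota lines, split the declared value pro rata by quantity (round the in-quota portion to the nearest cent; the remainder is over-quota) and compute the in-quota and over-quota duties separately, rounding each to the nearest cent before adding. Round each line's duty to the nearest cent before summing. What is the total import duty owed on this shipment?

Line 1 (38.94, Solia, 2,636 units, ¥14,287.12):
Base rate for 38.94 is 9.5% + ¥0.34/unit.
Duty = ¥14,287.12 × 9.5% + 2,636 × ¥0.34 = ¥2,253.52.
Line 2 (28.55, Meria, 243 units, ¥16,302.87):
Base rate for 28.55 is 18.5% + ¥2.34/unit.
Additional duty on 28.55 from Meria: +57.8%. Applied ad valorem rate: 18.5% + 57.8% = 76.3%.
Duty = ¥16,302.87 × 76.3% + 243 × ¥2.34 = ¥13,007.71.
Line 3 (11.35, Solica, 3,427 units, ¥514,632.59):
Base rate for 11.35 is 24.5%.
Origin Solica qualifies under the Duria–Solica agreement and 11.35 is covered: preferential rate 19% applies instead.
The additional-duty order on 11.35 targets Meria, not Solica; it does not apply.
Duty = ¥514,632.59 × 19% = ¥97,780.19.
Line 4 (20.13, Solica, 8,982 m², ¥1,355,293.98):
Code 20.13 is under a tariff-rate quota (threshold 4,483 m²). In-quota: 4,483 m² at 6%; over-quota: 4,499 m² at 21.5%.
Pro-rata value split: in-quota = ¥1,355,293.98 × 4,483/8,982 = ¥676,439.87; over-quota = ¥1,355,293.98 − ¥676,439.87 = ¥678,854.11.
In-quota duty = ¥676,439.87 × 6% = ¥40,586.39. Over-quota duty = ¥678,854.11 × 21.5% = ¥145,953.63.
Line duty = ¥40,586.39 + ¥145,953.63 = ¥186,540.02.
Total = ¥2,253.52 + ¥13,007.71 + ¥97,780.19 + ¥186,540.02 = ¥299,581.44.

¥299,581.44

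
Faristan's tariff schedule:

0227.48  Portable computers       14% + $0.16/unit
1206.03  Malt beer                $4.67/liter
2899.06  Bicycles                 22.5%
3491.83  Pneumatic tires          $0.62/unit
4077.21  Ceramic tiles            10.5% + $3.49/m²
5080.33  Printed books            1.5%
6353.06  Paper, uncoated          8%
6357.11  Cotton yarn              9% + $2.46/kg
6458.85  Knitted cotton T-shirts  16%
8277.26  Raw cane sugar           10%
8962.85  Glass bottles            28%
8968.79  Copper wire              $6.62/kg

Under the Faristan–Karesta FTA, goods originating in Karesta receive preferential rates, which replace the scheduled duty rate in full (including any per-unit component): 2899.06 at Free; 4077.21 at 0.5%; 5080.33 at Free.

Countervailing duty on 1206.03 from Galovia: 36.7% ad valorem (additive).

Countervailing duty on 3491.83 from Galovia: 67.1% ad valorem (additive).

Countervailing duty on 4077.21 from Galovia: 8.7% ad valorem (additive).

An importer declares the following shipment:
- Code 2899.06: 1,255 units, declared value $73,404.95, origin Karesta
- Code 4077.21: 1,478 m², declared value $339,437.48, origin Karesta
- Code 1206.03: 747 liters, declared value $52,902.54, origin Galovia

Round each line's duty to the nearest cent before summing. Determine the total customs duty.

Line 1 (2899.06, Karesta, 1,255 units, $73,404.95):
Base rate for 2899.06 is 22.5%.
Origin Karesta qualifies under the Faristan–Karesta agreement and 2899.06 is covered: preferential rate Free applies instead.
Duty = $73,404.95 × 0% = $0.00.
Line 2 (4077.21, Karesta, 1,478 m², $339,437.48):
Base rate for 4077.21 is 10.5% + $3.49/m².
Origin Karesta qualifies under the Faristan–Karesta agreement and 4077.21 is covered: preferential rate 0.5% applies instead.
The additional-duty order on 4077.21 targets Galovia, not Karesta; it does not apply.
Duty = $339,437.48 × 0.5% = $1,697.19.
Line 3 (1206.03, Galovia, 747 liters, $52,902.54):
Base rate for 1206.03 is $4.67/liter.
Additional duty on 1206.03 from Galovia: +36.7% ad valorem. Applied ad valorem rate = 36.7%.
Duty = $52,902.54 × 36.7% + 747 × $4.67 = $22,903.72.
Total = $0.00 + $1,697.19 + $22,903.72 = $24,600.91.

$24,600.91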